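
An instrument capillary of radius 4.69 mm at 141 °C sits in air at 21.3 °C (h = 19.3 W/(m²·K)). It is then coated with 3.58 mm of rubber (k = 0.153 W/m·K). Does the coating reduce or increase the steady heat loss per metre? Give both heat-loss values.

increases: 68.1 → 75.4 W/m

Critical radius for a cylinder: r_cr = k/h = 0.00793 m = 0.793 cm.
Outer radius after coating: r₂ = 0.00469 + 0.00358 = 0.00827 m.
r₁ < r_cr < r₂: heat loss rises to a maximum at r_cr then falls. Whether the coating helps depends on whether Q(r₂) has dropped back below Q(r₁).
Bare: R = 1/(2πr₁h) = 1.758 m·K/W; Q = 119.7/1.758 = 68.1 W/m.
Coated: R = R_cond + R_conv = 1.587 m·K/W; Q = 119.7/1.587 = 75.4 W/m.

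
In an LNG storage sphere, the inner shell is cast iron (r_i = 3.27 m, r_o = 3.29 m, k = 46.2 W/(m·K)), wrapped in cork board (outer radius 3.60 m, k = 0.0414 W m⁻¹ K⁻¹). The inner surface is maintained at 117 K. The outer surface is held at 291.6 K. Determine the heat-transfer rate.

Q = 3.47 kW

Treat each layer as a resistance in series:
  R_cast iron = (1/3.27 − 1/3.29)/(4πk) = 0.001859/(4π·46.2) = 3.202×10^-6 K/W
  R_cork board = (1/3.29 − 1/3.60)/(4πk) = 0.02617/(4π·0.0414) = 0.05031 K/W
ΣR = 3.202×10^-6 + 0.05031 = 0.05031 K/W
Q = ΔT/ΣR = (117 K − 291.6 K)/0.05031 = -3470 W
(Negative Q ⇒ heat flows inward; heat gain = 3470 W.)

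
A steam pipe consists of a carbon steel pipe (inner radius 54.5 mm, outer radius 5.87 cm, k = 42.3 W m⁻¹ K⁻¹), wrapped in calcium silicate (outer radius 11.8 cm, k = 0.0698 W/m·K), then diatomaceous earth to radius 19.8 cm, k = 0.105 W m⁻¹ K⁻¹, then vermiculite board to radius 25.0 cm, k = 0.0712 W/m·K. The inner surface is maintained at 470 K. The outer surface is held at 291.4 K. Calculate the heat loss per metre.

Series thermal resistances, inner to outer:
  R'_carbon steel = ln(0.0587/0.0545)/(2πk) = 0.07424/(2π·42.3) = 2.793×10^-4 m·K/W
  R'_calcium silicate = ln(0.118/0.0587)/(2πk) = 0.6982/(2π·0.0698) = 1.592 m·K/W
  R'_diatomaceous earth = ln(0.198/0.118)/(2πk) = 0.5176/(2π·0.105) = 0.7845 m·K/W
  R'_vermiculite board = ln(0.250/0.198)/(2πk) = 0.2332/(2π·0.0712) = 0.5213 m·K/W
ΣR = 2.793×10^-4 + 1.592 + 0.7845 + 0.5213 = 2.898 m·K/W
Q' = ΔT/ΣR = (470 K − 291.4 K)/2.898 = 61.6 W/m

Q' = 61.6 W/m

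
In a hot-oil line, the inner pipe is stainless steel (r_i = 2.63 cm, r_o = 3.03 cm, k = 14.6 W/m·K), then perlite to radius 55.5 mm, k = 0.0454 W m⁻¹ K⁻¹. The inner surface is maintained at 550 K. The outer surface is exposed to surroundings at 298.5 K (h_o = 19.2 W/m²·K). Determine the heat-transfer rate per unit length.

Resistance network (inner→outer):
  R'_stainless steel = ln(0.0303/0.0263)/(2πk) = 0.1416/(2π·14.6) = 0.001543 m·K/W
  R'_perlite = ln(0.0555/0.0303)/(2πk) = 0.6052/(2π·0.0454) = 2.122 m·K/W
  R'_conv,out = 1/(2πr h) = 1/(2π·0.0555·19.2) = 0.1494 m·K/W
ΣR = 0.001543 + 2.122 + 0.1494 = 2.273 m·K/W
Q' = ΔT/ΣR = (550 K − 298.5 K)/2.273 = 111 W/m

Q' = 111 W/m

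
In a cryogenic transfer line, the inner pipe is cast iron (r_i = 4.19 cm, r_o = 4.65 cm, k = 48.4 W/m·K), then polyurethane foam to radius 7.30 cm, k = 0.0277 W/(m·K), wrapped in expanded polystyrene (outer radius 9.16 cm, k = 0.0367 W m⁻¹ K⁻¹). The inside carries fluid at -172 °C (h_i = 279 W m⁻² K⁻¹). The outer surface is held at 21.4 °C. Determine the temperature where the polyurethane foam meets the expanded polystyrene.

T = -31.6 °C

Treat each layer as a resistance in series:
  R'_conv,in = 1/(2πr h) = 1/(2π·0.0419·279) = 0.01361 m·K/W
  R'_cast iron = ln(0.0465/0.0419)/(2πk) = 0.1042/(2π·48.4) = 3.425×10^-4 m·K/W
  R'_polyurethane foam = ln(0.0730/0.0465)/(2πk) = 0.4510/(2π·0.0277) = 2.591 m·K/W
  R'_expanded polystyrene = ln(0.0916/0.0730)/(2πk) = 0.2270/(2π·0.0367) = 0.9843 m·K/W
ΣR = 0.01361 + 3.425×10^-4 + 2.591 + 0.9843 = 3.589 m·K/W
Q' = ΔT/ΣR = (-172 °C − 21.4 °C)/3.589 = -53.89 W/m
From the inner boundary to the polyurethane foam/expanded polystyrene interface, ΣR_partial = 2.605 m·K/W.
T_interface = T_in − Q'·ΣR_partial = -172 °C − (-53.89)(2.605) = -31.6 °C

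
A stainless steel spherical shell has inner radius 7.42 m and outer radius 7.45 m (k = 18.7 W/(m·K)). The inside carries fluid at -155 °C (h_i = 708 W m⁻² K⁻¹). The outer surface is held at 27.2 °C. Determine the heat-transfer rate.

Resistance network (inner→outer):
  R_conv,in = 1/(4πr²h) = 1/(4π·7.42²·708) = 2.041×10^-6 K/W
  R_stainless steel = (1/7.42 − 1/7.45)/(4πk) = 5.427×10^-4/(4π·18.7) = 2.309×10^-6 K/W
ΣR = 2.041×10^-6 + 2.309×10^-6 = 4.350×10^-6 K/W
Q = ΔT/ΣR = (-155 °C − 27.2 °C)/4.350×10^-6 = -4.19×10^7 W
(Negative Q ⇒ heat flows inward; heat gain = 4.19×10^7 W.)

Q = 4.19×10^7 W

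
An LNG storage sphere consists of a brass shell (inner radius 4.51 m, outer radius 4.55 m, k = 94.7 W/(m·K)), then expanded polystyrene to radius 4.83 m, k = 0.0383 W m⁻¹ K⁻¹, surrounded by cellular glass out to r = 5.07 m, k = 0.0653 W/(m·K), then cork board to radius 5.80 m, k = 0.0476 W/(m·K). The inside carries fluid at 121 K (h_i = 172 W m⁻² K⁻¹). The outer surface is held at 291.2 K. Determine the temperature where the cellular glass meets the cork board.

T = 202.8 K

Resistance network (inner→outer):
  R_conv,in = 1/(4πr²h) = 1/(4π·4.51²·172) = 2.275×10^-5 K/W
  R_brass = (1/4.51 − 1/4.55)/(4πk) = 0.001949/(4π·94.7) = 1.638×10^-6 K/W
  R_expanded polystyrene = (1/4.55 − 1/4.83)/(4πk) = 0.01274/(4π·0.0383) = 0.02647 K/W
  R_cellular glass = (1/4.83 − 1/5.07)/(4πk) = 0.009801/(4π·0.0653) = 0.01194 K/W
  R_cork board = (1/5.07 − 1/5.80)/(4πk) = 0.02482/(4π·0.0476) = 0.04150 K/W
ΣR = 2.275×10^-5 + 1.638×10^-6 + 0.02647 + 0.01194 + 0.04150 = 0.07993 K/W
Q = ΔT/ΣR = (121 K − 291.2 K)/0.07993 = -2129 W
From the inner boundary to the cellular glass/cork board interface, ΣR_partial = 0.03843 K/W.
T_interface = T_in − Q·ΣR_partial = 121 K − (-2129)(0.03843) = 202.8 K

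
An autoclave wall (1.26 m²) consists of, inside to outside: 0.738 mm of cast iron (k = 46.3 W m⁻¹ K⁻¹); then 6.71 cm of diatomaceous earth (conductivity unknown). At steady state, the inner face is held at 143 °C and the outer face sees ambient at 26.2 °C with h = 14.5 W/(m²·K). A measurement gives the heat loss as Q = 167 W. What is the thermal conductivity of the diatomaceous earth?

ΣR = ΔT/Q = |143 − 26.2|/167 = 0.6994 K/W
Known resistances:
  R_cast iron = L/(kA) = 7.38×10^-4/(46.3·1.26) = 1.265×10^-5 K/W
  R_conv,out = 1/(hA) = 1/(14.5·1.26) = 0.05473 K/W
R_diatomaceous earth = ΣR − ΣR_known = 0.6994 − 0.05474 = 0.6447 K/W
L/(kA) = 0.6447 ⇒ k = 0.0671/(0.6447·1.26) = 0.0826 W/m·K

k = 0.0826 W/m·K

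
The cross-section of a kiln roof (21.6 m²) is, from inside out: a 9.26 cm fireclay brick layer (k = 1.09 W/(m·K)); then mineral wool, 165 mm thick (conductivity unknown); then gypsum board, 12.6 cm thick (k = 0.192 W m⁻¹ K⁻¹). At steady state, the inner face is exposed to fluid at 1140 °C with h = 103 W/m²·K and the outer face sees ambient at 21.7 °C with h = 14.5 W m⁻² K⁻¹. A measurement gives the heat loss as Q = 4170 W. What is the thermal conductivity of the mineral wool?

ΣR = ΔT/Q = |1140 − 21.7|/4170 = 0.2682 K/W
Known resistances:
  R_conv,in = 1/(hA) = 1/(103·21.6) = 4.495×10^-4 K/W
  R_fireclay brick = L/(kA) = 0.0926/(1.09·21.6) = 0.003933 K/W
  R_gypsum board = L/(kA) = 0.126/(0.192·21.6) = 0.03038 K/W
  R_conv,out = 1/(hA) = 1/(14.5·21.6) = 0.003193 K/W
R_mineral wool = ΣR − ΣR_known = 0.2682 − 0.03796 = 0.2302 K/W
L/(kA) = 0.2302 ⇒ k = 0.165/(0.2302·21.6) = 0.0332 W/m·K

k = 0.0332 W/m·K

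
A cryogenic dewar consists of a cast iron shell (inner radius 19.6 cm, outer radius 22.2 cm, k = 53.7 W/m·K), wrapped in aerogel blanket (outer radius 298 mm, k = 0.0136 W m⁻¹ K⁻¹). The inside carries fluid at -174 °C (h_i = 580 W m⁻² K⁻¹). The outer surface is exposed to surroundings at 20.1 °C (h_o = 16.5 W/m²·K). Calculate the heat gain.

Q = 28.6 W

Treat each layer as a resistance in series:
  R_conv,in = 1/(4πr²h) = 1/(4π·0.196²·580) = 0.003571 K/W
  R_cast iron = (1/0.196 − 1/0.222)/(4πk) = 0.5975/(4π·53.7) = 8.855×10^-4 K/W
  R_aerogel blanket = (1/0.222 − 1/0.298)/(4πk) = 1.149/(4π·0.0136) = 6.722 K/W
  R_conv,out = 1/(4πr²h) = 1/(4π·0.298²·16.5) = 0.05431 K/W
ΣR = 0.003571 + 8.855×10^-4 + 6.722 + 0.05431 = 6.781 K/W
Q = ΔT/ΣR = (-174 °C − 20.1 °C)/6.781 = -28.6 W
(Negative Q ⇒ heat flows inward; heat gain = 28.6 W.)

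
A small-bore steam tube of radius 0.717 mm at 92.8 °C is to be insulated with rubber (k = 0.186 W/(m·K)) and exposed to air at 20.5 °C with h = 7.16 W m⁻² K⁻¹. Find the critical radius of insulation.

For a cylinder, r_cr = k_ins/h = 0.186/7.16 = 0.0260 m = 2.60 cm

r_cr = 2.60 cm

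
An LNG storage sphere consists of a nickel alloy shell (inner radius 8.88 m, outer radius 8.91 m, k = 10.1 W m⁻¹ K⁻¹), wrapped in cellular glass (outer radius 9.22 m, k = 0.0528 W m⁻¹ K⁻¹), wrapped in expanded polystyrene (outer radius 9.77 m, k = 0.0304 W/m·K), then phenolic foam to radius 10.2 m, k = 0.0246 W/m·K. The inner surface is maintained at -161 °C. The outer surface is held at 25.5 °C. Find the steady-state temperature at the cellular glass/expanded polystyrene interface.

Treat each layer as a resistance in series:
  R_nickel alloy = (1/8.88 − 1/8.91)/(4πk) = 3.792×10^-4/(4π·10.1) = 2.987×10^-6 K/W
  R_cellular glass = (1/8.91 − 1/9.22)/(4πk) = 0.003774/(4π·0.0528) = 0.005687 K/W
  R_expanded polystyrene = (1/9.22 − 1/9.77)/(4πk) = 0.006106/(4π·0.0304) = 0.01598 K/W
  R_phenolic foam = (1/9.77 − 1/10.2)/(4πk) = 0.004315/(4π·0.0246) = 0.01396 K/W
ΣR = 2.987×10^-6 + 0.005687 + 0.01598 + 0.01396 = 0.03563 K/W
Q = ΔT/ΣR = (-161 °C − 25.5 °C)/0.03563 = -5234 W
From the inner boundary to the cellular glass/expanded polystyrene interface, ΣR_partial = 0.005690 K/W.
T_interface = T_in − Q·ΣR_partial = -161 °C − (-5234)(0.005690) = -131 °C

T = -131 °C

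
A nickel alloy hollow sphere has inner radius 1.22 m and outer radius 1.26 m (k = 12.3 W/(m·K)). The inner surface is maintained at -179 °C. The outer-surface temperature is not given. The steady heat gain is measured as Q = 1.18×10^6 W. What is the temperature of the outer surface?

T_out = 19.7 °C

Sum the resistances:
  R_nickel alloy = (1/1.22 − 1/1.26)/(4πk) = 0.02602/(4π·12.3) = 1.684×10^-4 K/W
ΣR = 1.684×10^-4 K/W
ΔT = Q·ΣR = 1.18×10^6 × 1.684×10^-4 = 198.7 K
Heat flows inward, so T_out = T_in + ΔT = -179 + 198.7 = 19.7 °C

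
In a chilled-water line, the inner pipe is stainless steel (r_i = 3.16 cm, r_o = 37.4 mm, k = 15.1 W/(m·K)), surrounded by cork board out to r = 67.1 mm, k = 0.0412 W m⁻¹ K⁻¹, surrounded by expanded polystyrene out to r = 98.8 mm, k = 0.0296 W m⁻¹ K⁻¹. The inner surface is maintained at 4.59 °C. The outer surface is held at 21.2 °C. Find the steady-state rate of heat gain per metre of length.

Treat each layer as a resistance in series:
  R'_stainless steel = ln(0.0374/0.0316)/(2πk) = 0.1685/(2π·15.1) = 0.001776 m·K/W
  R'_cork board = ln(0.0671/0.0374)/(2πk) = 0.5845/(2π·0.0412) = 2.258 m·K/W
  R'_expanded polystyrene = ln(0.0988/0.0671)/(2πk) = 0.3869/(2π·0.0296) = 2.080 m·K/W
ΣR = 0.001776 + 2.258 + 2.080 = 4.340 m·K/W
Q' = ΔT/ΣR = (4.59 °C − 21.2 °C)/4.340 = -3.83 W/m
(Negative Q' ⇒ heat flows inward; heat gain = 3.83 W/m.)

Q' = 3.83 W/m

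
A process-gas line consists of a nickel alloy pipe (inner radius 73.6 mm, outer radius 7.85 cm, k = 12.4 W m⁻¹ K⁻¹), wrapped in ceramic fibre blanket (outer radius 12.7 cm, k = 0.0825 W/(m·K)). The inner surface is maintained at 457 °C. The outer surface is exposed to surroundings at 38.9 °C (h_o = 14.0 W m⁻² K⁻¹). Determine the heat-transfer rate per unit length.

Q' = 411 W/m

Resistance network (inner→outer):
  R'_nickel alloy = ln(0.0785/0.0736)/(2πk) = 0.06445/(2π·12.4) = 8.273×10^-4 m·K/W
  R'_ceramic fibre blanket = ln(0.127/0.0785)/(2πk) = 0.4811/(2π·0.0825) = 0.9281 m·K/W
  R'_conv,out = 1/(2πr h) = 1/(2π·0.127·14.0) = 0.08951 m·K/W
ΣR = 8.273×10^-4 + 0.9281 + 0.08951 = 1.018 m·K/W
Q' = ΔT/ΣR = (457 °C − 38.9 °C)/1.018 = 411 W/m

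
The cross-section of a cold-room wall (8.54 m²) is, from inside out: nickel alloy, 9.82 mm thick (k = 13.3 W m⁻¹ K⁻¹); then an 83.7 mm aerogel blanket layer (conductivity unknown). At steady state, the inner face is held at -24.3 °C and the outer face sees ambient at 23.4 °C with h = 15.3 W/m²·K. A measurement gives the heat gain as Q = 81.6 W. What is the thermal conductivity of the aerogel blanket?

k = 0.0170 W/m·K

ΣR = ΔT/Q = |-24.3 − 23.4|/81.6 = 0.5846 K/W
Known resistances:
  R_nickel alloy = L/(kA) = 0.00982/(13.3·8.54) = 8.646×10^-5 K/W
  R_conv,out = 1/(hA) = 1/(15.3·8.54) = 0.007653 K/W
R_aerogel blanket = ΣR − ΣR_known = 0.5846 − 0.007739 = 0.5769 K/W
L/(kA) = 0.5769 ⇒ k = 0.0837/(0.5769·8.54) = 0.0170 W/m·K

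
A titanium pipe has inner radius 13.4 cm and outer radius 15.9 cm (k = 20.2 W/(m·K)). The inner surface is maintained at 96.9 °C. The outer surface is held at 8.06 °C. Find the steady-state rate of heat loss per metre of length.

Q' = 65.9 kW/m

Q' = 2πk·ΔT/ln(r₂/r₁) = 2π × 20.2 × 88.84 / ln(0.159/0.134) = 65900 W/m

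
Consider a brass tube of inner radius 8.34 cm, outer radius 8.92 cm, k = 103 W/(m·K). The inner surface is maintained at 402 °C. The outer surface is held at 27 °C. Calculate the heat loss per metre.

Q' = 3.61×10^6 W/m

Q' = 2πk·ΔT/ln(r₂/r₁) = 2π × 103 × 375 / ln(0.0892/0.0834) = 3.61×10^6 W/m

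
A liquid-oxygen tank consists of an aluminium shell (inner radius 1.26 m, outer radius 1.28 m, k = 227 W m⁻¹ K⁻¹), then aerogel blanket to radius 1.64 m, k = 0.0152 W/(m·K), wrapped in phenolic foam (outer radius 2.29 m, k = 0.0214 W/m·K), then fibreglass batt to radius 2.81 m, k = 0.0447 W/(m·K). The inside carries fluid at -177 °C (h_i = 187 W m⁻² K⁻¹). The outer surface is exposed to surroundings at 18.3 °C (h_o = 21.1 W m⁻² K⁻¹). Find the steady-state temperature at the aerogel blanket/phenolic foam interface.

T = -73.0 °C

Resistance network (inner→outer):
  R_conv,in = 1/(4πr²h) = 1/(4π·1.26²·187) = 2.680×10^-4 K/W
  R_aluminium = (1/1.26 − 1/1.28)/(4πk) = 0.01240/(4π·227) = 4.347×10^-6 K/W
  R_aerogel blanket = (1/1.28 − 1/1.64)/(4πk) = 0.1715/(4π·0.0152) = 0.8978 K/W
  R_phenolic foam = (1/1.64 − 1/2.29)/(4πk) = 0.1731/(4π·0.0214) = 0.6436 K/W
  R_fibreglass batt = (1/2.29 − 1/2.81)/(4πk) = 0.08081/(4π·0.0447) = 0.1439 K/W
  R_conv,out = 1/(4πr²h) = 1/(4π·2.81²·21.1) = 4.776×10^-4 K/W
ΣR = 2.680×10^-4 + 4.347×10^-6 + 0.8978 + 0.6436 + 0.1439 + 4.776×10^-4 = 1.686 K/W
Q = ΔT/ΣR = (-177 °C − 18.3 °C)/1.686 = -115.8 W
From the inner boundary to the aerogel blanket/phenolic foam interface, ΣR_partial = 0.8981 K/W.
T_interface = T_in − Q·ΣR_partial = -177 °C − (-115.8)(0.8981) = -73.0 °C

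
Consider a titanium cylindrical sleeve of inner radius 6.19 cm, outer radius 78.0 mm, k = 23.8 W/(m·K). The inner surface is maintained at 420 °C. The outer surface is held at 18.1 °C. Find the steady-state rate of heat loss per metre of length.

Q' = 260 kW/m

Q' = 2πk·ΔT/ln(r₂/r₁) = 2π × 23.8 × 401.9 / ln(0.0780/0.0619) = 2.60×10^5 W/m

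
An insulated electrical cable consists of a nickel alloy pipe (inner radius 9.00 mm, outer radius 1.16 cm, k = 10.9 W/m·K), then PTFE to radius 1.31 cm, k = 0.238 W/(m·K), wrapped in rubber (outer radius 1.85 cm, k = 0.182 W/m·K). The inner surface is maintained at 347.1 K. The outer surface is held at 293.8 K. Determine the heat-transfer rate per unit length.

Treat each layer as a resistance in series:
  R'_nickel alloy = ln(0.0116/0.00900)/(2πk) = 0.2538/(2π·10.9) = 0.003706 m·K/W
  R'_PTFE = ln(0.0131/0.0116)/(2πk) = 0.1216/(2π·0.238) = 0.08132 m·K/W
  R'_rubber = ln(0.0185/0.0131)/(2πk) = 0.3452/(2π·0.182) = 0.3018 m·K/W
ΣR = 0.003706 + 0.08132 + 0.3018 = 0.3868 m·K/W
Q' = ΔT/ΣR = (347.1 K − 293.8 K)/0.3868 = 138 W/m

Q' = 138 W/m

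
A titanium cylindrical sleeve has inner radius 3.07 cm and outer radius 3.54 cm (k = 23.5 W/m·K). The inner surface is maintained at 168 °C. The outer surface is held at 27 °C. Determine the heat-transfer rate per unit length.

Q' = 2πk·ΔT/ln(r₂/r₁) = 2π × 23.5 × 141 / ln(0.0354/0.0307) = 1.46×10^5 W/m

Q' = 1.46×10^5 W/m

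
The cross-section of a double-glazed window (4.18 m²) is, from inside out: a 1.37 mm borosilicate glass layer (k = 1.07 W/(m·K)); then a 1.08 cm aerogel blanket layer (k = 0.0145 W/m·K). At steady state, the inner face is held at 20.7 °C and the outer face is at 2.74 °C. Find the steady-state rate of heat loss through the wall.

Resistance network (inner→outer):
  R_borosilicate glass = L/(kA) = 0.00137/(1.07·4.18) = 3.063×10^-4 K/W
  R_aerogel blanket = L/(kA) = 0.0108/(0.0145·4.18) = 0.1782 K/W
ΣR = 3.063×10^-4 + 0.1782 = 0.1785 K/W
Q = ΔT/ΣR = (20.7 °C − 2.74 °C)/0.1785 = 101 W

Q = 101 W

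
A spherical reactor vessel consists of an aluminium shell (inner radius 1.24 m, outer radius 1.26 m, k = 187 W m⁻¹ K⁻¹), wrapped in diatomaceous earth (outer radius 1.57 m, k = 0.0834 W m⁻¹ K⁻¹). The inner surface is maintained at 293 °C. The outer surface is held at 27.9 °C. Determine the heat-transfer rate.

Q = 1770 W

Treat each layer as a resistance in series:
  R_aluminium = (1/1.24 − 1/1.26)/(4πk) = 0.01280/(4π·187) = 5.447×10^-6 K/W
  R_diatomaceous earth = (1/1.26 − 1/1.57)/(4πk) = 0.1567/(4π·0.0834) = 0.1495 K/W
ΣR = 5.447×10^-6 + 0.1495 = 0.1495 K/W
Q = ΔT/ΣR = (293 °C − 27.9 °C)/0.1495 = 1770 W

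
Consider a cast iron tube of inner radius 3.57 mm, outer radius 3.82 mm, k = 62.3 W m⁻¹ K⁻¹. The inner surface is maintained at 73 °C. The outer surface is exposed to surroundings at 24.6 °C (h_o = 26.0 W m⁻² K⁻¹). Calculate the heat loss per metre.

Q' = 30.2 W/m

Treat each layer as a resistance in series:
  R'_cast iron = ln(0.00382/0.00357)/(2πk) = 0.06768/(2π·62.3) = 1.729×10^-4 m·K/W
  R'_conv,out = 1/(2πr h) = 1/(2π·0.00382·26.0) = 1.602 m·K/W
ΣR = 1.729×10^-4 + 1.602 = 1.602 m·K/W
Q' = ΔT/ΣR = (73 °C − 24.6 °C)/1.602 = 30.2 W/m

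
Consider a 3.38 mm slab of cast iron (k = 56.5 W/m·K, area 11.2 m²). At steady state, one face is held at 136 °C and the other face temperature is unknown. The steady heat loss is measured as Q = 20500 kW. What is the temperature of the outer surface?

Sum the resistances:
  R_cast iron = L/(kA) = 0.00338/(56.5·11.2) = 5.341×10^-6 K/W
ΣR = 5.341×10^-6 K/W
ΔT = Q·ΣR = 2.05×10^7 × 5.341×10^-6 = 109.5 K
Heat flows outward, so T_out = T_in − ΔT = 136 − 109.5 = 26.5 °C

T_out = 26.5 °C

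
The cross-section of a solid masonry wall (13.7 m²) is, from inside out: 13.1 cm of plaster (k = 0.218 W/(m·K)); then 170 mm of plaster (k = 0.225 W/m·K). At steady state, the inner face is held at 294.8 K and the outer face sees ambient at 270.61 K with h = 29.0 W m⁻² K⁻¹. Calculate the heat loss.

Q = 238 W

Treat each layer as a resistance in series:
  R_plaster = L/(kA) = 0.131/(0.218·13.7) = 0.04386 K/W
  R_plaster = L/(kA) = 0.170/(0.225·13.7) = 0.05515 K/W
  R_conv,out = 1/(hA) = 1/(29.0·13.7) = 0.002517 K/W
ΣR = 0.04386 + 0.05515 + 0.002517 = 0.1015 K/W
Q = ΔT/ΣR = (294.8 K − 270.61 K)/0.1015 = 238 W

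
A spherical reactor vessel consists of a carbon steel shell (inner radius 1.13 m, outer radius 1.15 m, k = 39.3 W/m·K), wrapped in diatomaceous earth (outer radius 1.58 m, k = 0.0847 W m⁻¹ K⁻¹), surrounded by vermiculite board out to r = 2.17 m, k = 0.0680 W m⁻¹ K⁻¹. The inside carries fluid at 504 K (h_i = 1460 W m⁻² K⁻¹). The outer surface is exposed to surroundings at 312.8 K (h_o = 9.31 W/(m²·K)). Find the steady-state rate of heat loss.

Q = 449 W

Series thermal resistances, inner to outer:
  R_conv,in = 1/(4πr²h) = 1/(4π·1.13²·1460) = 4.269×10^-5 K/W
  R_carbon steel = (1/1.13 − 1/1.15)/(4πk) = 0.01539/(4π·39.3) = 3.116×10^-5 K/W
  R_diatomaceous earth = (1/1.15 − 1/1.58)/(4πk) = 0.2367/(4π·0.0847) = 0.2223 K/W
  R_vermiculite board = (1/1.58 − 1/2.17)/(4πk) = 0.1721/(4π·0.0680) = 0.2014 K/W
  R_conv,out = 1/(4πr²h) = 1/(4π·2.17²·9.31) = 0.001815 K/W
ΣR = 4.269×10^-5 + 3.116×10^-5 + 0.2223 + 0.2014 + 0.001815 = 0.4256 K/W
Q = ΔT/ΣR = (504 K − 312.8 K)/0.4256 = 449 W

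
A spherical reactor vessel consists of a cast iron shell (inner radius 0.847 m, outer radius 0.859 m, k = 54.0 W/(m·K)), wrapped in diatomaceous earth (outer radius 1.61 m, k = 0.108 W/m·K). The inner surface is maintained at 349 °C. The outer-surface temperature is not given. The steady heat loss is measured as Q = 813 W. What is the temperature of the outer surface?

T_out = 23.7 °C

Sum the resistances:
  R_cast iron = (1/0.847 − 1/0.859)/(4πk) = 0.01649/(4π·54.0) = 2.431×10^-5 K/W
  R_diatomaceous earth = (1/0.859 − 1/1.61)/(4πk) = 0.5430/(4π·0.108) = 0.4001 K/W
ΣR = 0.4001 K/W
ΔT = Q·ΣR = 813 × 0.4001 = 325.3 K
Heat flows outward, so T_out = T_in − ΔT = 349 − 325.3 = 23.7 °C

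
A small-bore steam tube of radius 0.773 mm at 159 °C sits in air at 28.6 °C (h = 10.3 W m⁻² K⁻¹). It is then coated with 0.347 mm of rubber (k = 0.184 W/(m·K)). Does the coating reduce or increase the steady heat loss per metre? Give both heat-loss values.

increases: 6.52 → 9.24 W/m

Critical radius for a cylinder: r_cr = k/h = 0.0179 m = 1.79 cm.
Outer radius after coating: r₂ = 7.73×10^-4 + 3.47×10^-4 = 0.001120 m.
Since r₁ < r_cr and r₂ ≤ r_cr, the coating moves toward the maximum at r_cr — heat loss rises.
Bare: R = 1/(2πr₁h) = 19.99 m·K/W; Q = 130.4/19.99 = 6.52 W/m.
Coated: R = R_cond + R_conv = 14.12 m·K/W; Q = 130.4/14.12 = 9.24 W/m.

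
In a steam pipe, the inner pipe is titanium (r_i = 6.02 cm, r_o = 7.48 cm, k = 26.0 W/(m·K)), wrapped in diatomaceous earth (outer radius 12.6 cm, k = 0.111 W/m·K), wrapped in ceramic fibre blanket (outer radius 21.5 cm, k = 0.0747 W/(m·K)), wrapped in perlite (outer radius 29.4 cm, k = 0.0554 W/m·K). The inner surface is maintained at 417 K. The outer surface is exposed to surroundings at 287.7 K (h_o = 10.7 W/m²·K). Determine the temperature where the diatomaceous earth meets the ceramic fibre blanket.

Series thermal resistances, inner to outer:
  R'_titanium = ln(0.0748/0.0602)/(2πk) = 0.2171/(2π·26.0) = 0.001329 m·K/W
  R'_diatomaceous earth = ln(0.126/0.0748)/(2πk) = 0.5215/(2π·0.111) = 0.7477 m·K/W
  R'_ceramic fibre blanket = ln(0.215/0.126)/(2πk) = 0.5344/(2π·0.0747) = 1.138 m·K/W
  R'_perlite = ln(0.294/0.215)/(2πk) = 0.3129/(2π·0.0554) = 0.8990 m·K/W
  R'_conv,out = 1/(2πr h) = 1/(2π·0.294·10.7) = 0.05059 m·K/W
ΣR = 0.001329 + 0.7477 + 1.138 + 0.8990 + 0.05059 = 2.837 m·K/W
Q' = ΔT/ΣR = (417 K − 287.7 K)/2.837 = 45.58 W/m
From the inner boundary to the diatomaceous earth/ceramic fibre blanket interface, ΣR_partial = 0.7490 m·K/W.
T_interface = T_in − Q'·ΣR_partial = 417 K − (45.58)(0.7490) = 383 K

T = 383 K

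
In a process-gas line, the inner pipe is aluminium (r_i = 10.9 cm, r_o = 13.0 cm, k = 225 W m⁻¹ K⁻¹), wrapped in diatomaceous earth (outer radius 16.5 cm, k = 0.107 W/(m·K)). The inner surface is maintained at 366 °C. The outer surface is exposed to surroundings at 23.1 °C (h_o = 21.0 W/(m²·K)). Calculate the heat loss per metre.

Q' = 856 W/m

Treat each layer as a resistance in series:
  R'_aluminium = ln(0.130/0.109)/(2πk) = 0.1762/(2π·225) = 1.246×10^-4 m·K/W
  R'_diatomaceous earth = ln(0.165/0.130)/(2πk) = 0.2384/(2π·0.107) = 0.3546 m·K/W
  R'_conv,out = 1/(2πr h) = 1/(2π·0.165·21.0) = 0.04593 m·K/W
ΣR = 1.246×10^-4 + 0.3546 + 0.04593 = 0.4007 m·K/W
Q' = ΔT/ΣR = (366 °C − 23.1 °C)/0.4007 = 856 W/m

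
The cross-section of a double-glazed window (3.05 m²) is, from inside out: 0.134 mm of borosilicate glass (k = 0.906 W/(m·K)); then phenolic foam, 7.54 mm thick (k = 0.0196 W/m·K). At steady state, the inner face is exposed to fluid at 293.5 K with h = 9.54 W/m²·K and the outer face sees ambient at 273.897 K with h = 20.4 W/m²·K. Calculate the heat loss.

Treat each layer as a resistance in series:
  R_conv,in = 1/(hA) = 1/(9.54·3.05) = 0.03437 K/W
  R_borosilicate glass = L/(kA) = 1.34×10^-4/(0.906·3.05) = 4.849×10^-5 K/W
  R_phenolic foam = L/(kA) = 0.00754/(0.0196·3.05) = 0.1261 K/W
  R_conv,out = 1/(hA) = 1/(20.4·3.05) = 0.01607 K/W
ΣR = 0.03437 + 4.849×10^-5 + 0.1261 + 0.01607 = 0.1766 K/W
Q = ΔT/ΣR = (293.5 K − 273.897 K)/0.1766 = 111 W

Q = 111 W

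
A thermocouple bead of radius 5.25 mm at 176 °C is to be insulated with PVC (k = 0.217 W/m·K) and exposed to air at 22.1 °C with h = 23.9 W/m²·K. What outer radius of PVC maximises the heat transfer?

For a sphere, r_cr = 2k_ins/h = 2·0.217/23.9 = 0.0182 m = 1.82 cm

r_cr = 1.82 cm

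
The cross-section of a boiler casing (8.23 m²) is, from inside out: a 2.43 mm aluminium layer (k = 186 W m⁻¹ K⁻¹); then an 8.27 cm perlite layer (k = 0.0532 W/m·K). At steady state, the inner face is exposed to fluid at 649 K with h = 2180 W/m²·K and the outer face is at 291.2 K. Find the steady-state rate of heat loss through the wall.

Q = 1890 W

Series thermal resistances, inner to outer:
  R_conv,in = 1/(hA) = 1/(2180·8.23) = 5.574×10^-5 K/W
  R_aluminium = L/(kA) = 0.00243/(186·8.23) = 1.587×10^-6 K/W
  R_perlite = L/(kA) = 0.0827/(0.0532·8.23) = 0.1889 K/W
ΣR = 5.574×10^-5 + 1.587×10^-6 + 0.1889 = 0.1890 K/W
Q = ΔT/ΣR = (649 K − 291.2 K)/0.1890 = 1890 W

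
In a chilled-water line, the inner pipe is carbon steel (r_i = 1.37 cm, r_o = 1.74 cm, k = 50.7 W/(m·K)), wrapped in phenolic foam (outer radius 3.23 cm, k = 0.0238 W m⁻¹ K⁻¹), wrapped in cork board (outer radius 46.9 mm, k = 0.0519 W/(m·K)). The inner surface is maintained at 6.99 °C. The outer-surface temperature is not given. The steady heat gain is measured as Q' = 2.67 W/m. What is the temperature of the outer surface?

T_out = 21.1 °C

Series resistances:
  R'_carbon steel = ln(0.0174/0.0137)/(2πk) = 0.2391/(2π·50.7) = 7.505×10^-4 m·K/W
  R'_phenolic foam = ln(0.0323/0.0174)/(2πk) = 0.6186/(2π·0.0238) = 4.137 m·K/W
  R'_cork board = ln(0.0469/0.0323)/(2πk) = 0.3730/(2π·0.0519) = 1.144 m·K/W
ΣR = 5.281 m·K/W
ΔT = Q'·ΣR = 2.67 × 5.281 = 14.10 K
Heat flows inward, so T_out = T_in + ΔT = 6.99 + 14.10 = 21.1 °C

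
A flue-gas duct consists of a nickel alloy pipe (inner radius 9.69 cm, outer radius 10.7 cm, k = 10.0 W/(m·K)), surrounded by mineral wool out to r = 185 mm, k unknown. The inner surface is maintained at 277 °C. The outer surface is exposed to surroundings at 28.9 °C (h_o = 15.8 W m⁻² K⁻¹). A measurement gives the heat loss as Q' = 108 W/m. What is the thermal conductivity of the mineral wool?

ΣR = ΔT/Q' = |277 − 28.9|/108 = 2.297 m·K/W
Known resistances:
  R'_nickel alloy = ln(0.107/0.0969)/(2πk) = 0.09915/(2π·10.0) = 0.001578 m·K/W
  R'_conv,out = 1/(2πr h) = 1/(2π·0.185·15.8) = 0.05445 m·K/W
R_mineral wool = ΣR − ΣR_known = 2.297 − 0.05603 = 2.241 m·K/W
ln(r₂/r₁)/(2πk) = 2.241 ⇒ k = 0.5475/(2π·2.241) = 0.0389 W/m·K

k = 0.0389 W/m·K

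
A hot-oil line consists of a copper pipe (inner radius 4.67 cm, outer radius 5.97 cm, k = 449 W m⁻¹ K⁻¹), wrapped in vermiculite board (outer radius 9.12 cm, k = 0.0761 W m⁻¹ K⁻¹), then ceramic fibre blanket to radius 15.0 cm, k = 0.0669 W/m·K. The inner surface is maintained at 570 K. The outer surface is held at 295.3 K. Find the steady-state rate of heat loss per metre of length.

Q' = 133 W/m

Resistance network (inner→outer):
  R'_copper = ln(0.0597/0.0467)/(2πk) = 0.2456/(2π·449) = 8.705×10^-5 m·K/W
  R'_vermiculite board = ln(0.0912/0.0597)/(2πk) = 0.4237/(2π·0.0761) = 0.8862 m·K/W
  R'_ceramic fibre blanket = ln(0.150/0.0912)/(2πk) = 0.4976/(2π·0.0669) = 1.184 m·K/W
ΣR = 8.705×10^-5 + 0.8862 + 1.184 = 2.070 m·K/W
Q' = ΔT/ΣR = (570 K − 295.3 K)/2.070 = 133 W/m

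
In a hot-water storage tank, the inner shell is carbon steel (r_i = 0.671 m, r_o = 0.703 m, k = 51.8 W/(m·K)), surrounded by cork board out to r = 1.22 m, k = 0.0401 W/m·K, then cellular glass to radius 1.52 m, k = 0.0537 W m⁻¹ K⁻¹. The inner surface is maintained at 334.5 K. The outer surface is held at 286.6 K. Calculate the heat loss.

Q = 33.4 W

Series thermal resistances, inner to outer:
  R_carbon steel = (1/0.671 − 1/0.703)/(4πk) = 0.06784/(4π·51.8) = 1.042×10^-4 K/W
  R_cork board = (1/0.703 − 1/1.22)/(4πk) = 0.6028/(4π·0.0401) = 1.196 K/W
  R_cellular glass = (1/1.22 − 1/1.52)/(4πk) = 0.1618/(4π·0.0537) = 0.2397 K/W
ΣR = 1.042×10^-4 + 1.196 + 0.2397 = 1.436 K/W
Q = ΔT/ΣR = (334.5 K − 286.6 K)/1.436 = 33.4 W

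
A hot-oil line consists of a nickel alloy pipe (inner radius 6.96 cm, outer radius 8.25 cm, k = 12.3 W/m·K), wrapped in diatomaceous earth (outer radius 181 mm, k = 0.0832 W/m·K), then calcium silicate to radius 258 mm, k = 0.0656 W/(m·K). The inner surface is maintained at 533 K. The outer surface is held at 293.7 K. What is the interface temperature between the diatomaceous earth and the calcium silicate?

T = 381 K

Series thermal resistances, inner to outer:
  R'_nickel alloy = ln(0.0825/0.0696)/(2πk) = 0.1700/(2π·12.3) = 0.002200 m·K/W
  R'_diatomaceous earth = ln(0.181/0.0825)/(2πk) = 0.7857/(2π·0.0832) = 1.503 m·K/W
  R'_calcium silicate = ln(0.258/0.181)/(2πk) = 0.3545/(2π·0.0656) = 0.8600 m·K/W
ΣR = 0.002200 + 1.503 + 0.8600 = 2.365 m·K/W
Q' = ΔT/ΣR = (533 K − 293.7 K)/2.365 = 101.2 W/m
From the inner boundary to the diatomaceous earth/calcium silicate interface, ΣR_partial = 1.505 m·K/W.
T_interface = T_in − Q'·ΣR_partial = 533 K − (101.2)(1.505) = 381 K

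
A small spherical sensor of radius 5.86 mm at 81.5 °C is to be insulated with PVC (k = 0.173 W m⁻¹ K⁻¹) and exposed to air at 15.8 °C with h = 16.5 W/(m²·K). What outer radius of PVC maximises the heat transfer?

r_cr = 2.10 cm

For a sphere, r_cr = 2k_ins/h = 2·0.173/16.5 = 0.0210 m = 2.10 cm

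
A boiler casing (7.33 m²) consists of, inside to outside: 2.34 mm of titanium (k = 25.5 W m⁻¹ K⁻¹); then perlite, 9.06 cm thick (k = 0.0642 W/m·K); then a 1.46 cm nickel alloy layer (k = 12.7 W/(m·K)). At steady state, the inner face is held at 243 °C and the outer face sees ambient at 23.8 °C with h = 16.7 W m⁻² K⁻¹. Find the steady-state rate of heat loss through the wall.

Q = 1090 W

Series thermal resistances, inner to outer:
  R_titanium = L/(kA) = 0.00234/(25.5·7.33) = 1.252×10^-5 K/W
  R_perlite = L/(kA) = 0.0906/(0.0642·7.33) = 0.1925 K/W
  R_nickel alloy = L/(kA) = 0.0146/(12.7·7.33) = 1.568×10^-4 K/W
  R_conv,out = 1/(hA) = 1/(16.7·7.33) = 0.008169 K/W
ΣR = 1.252×10^-5 + 0.1925 + 1.568×10^-4 + 0.008169 = 0.2008 K/W
Q = ΔT/ΣR = (243 °C − 23.8 °C)/0.2008 = 1090 W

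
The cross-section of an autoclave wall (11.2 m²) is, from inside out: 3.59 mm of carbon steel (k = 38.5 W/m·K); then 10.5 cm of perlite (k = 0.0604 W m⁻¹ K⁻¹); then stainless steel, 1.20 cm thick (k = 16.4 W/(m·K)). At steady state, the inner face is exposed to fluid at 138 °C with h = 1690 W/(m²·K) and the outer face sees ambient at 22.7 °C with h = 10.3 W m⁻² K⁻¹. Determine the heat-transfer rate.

Q = 703 W

Treat each layer as a resistance in series:
  R_conv,in = 1/(hA) = 1/(1690·11.2) = 5.283×10^-5 K/W
  R_carbon steel = L/(kA) = 0.00359/(38.5·11.2) = 8.326×10^-6 K/W
  R_perlite = L/(kA) = 0.105/(0.0604·11.2) = 0.1552 K/W
  R_stainless steel = L/(kA) = 0.0120/(16.4·11.2) = 6.533×10^-5 K/W
  R_conv,out = 1/(hA) = 1/(10.3·11.2) = 0.008669 K/W
ΣR = 5.283×10^-5 + 8.326×10^-6 + 0.1552 + 6.533×10^-5 + 0.008669 = 0.1640 K/W
Q = ΔT/ΣR = (138 °C − 22.7 °C)/0.1640 = 703 W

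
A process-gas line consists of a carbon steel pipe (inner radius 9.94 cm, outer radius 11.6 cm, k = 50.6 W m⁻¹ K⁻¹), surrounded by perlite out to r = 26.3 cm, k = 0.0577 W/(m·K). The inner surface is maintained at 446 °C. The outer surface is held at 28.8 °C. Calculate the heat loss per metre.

Series thermal resistances, inner to outer:
  R'_carbon steel = ln(0.116/0.0994)/(2πk) = 0.1544/(2π·50.6) = 4.858×10^-4 m·K/W
  R'_perlite = ln(0.263/0.116)/(2πk) = 0.8186/(2π·0.0577) = 2.258 m·K/W
ΣR = 4.858×10^-4 + 2.258 = 2.258 m·K/W
Q' = ΔT/ΣR = (446 °C − 28.8 °C)/2.258 = 185 W/m

Q' = 185 W/m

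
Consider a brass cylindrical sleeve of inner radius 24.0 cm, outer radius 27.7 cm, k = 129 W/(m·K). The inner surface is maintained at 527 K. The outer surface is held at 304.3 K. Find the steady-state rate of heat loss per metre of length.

Q' = 2πk·ΔT/ln(r₂/r₁) = 2π × 129 × 222.7 / ln(0.277/0.240) = 1.26×10^6 W/m

Q' = 1260 kW/m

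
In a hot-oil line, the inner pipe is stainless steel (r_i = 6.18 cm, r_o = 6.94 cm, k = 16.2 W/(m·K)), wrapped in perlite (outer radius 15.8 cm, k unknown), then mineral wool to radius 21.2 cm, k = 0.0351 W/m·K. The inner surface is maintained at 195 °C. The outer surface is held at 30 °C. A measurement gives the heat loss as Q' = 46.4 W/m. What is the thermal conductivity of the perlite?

k = 0.0589 W/m·K

ΣR = ΔT/Q' = |195 − 30|/46.4 = 3.556 m·K/W
Known resistances:
  R'_stainless steel = ln(0.0694/0.0618)/(2πk) = 0.1160/(2π·16.2) = 0.001139 m·K/W
  R'_mineral wool = ln(0.212/0.158)/(2πk) = 0.2940/(2π·0.0351) = 1.333 m·K/W
R_perlite = ΣR − ΣR_known = 3.556 − 1.334 = 2.222 m·K/W
ln(r₂/r₁)/(2πk) = 2.222 ⇒ k = 0.8227/(2π·2.222) = 0.0589 W/m·K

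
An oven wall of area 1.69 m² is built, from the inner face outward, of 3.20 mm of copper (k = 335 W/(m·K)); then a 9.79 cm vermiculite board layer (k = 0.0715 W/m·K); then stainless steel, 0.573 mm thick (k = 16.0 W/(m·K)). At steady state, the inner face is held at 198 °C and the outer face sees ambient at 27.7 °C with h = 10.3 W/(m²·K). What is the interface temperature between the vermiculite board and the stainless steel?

T = 39.0 °C

Series thermal resistances, inner to outer:
  R_copper = L/(kA) = 0.00320/(335·1.69) = 5.652×10^-6 K/W
  R_vermiculite board = L/(kA) = 0.0979/(0.0715·1.69) = 0.8102 K/W
  R_stainless steel = L/(kA) = 5.73×10^-4/(16.0·1.69) = 2.119×10^-5 K/W
  R_conv,out = 1/(hA) = 1/(10.3·1.69) = 0.05745 K/W
ΣR = 5.652×10^-6 + 0.8102 + 2.119×10^-5 + 0.05745 = 0.8677 K/W
Q = ΔT/ΣR = (198 °C − 27.7 °C)/0.8677 = 196.3 W
From the inner boundary to the vermiculite board/stainless steel interface, ΣR_partial = 0.8102 K/W.
T_interface = T_in − Q·ΣR_partial = 198 °C − (196.3)(0.8102) = 39.0 °C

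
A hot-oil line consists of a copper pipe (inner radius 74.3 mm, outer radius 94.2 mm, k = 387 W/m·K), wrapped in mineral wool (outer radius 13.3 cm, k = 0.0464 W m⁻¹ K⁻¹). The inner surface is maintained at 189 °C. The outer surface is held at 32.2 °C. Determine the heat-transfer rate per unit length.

Resistance network (inner→outer):
  R'_copper = ln(0.0942/0.0743)/(2πk) = 0.2373/(2π·387) = 9.759×10^-5 m·K/W
  R'_mineral wool = ln(0.133/0.0942)/(2πk) = 0.3449/(2π·0.0464) = 1.183 m·K/W
ΣR = 9.759×10^-5 + 1.183 = 1.183 m·K/W
Q' = ΔT/ΣR = (189 °C − 32.2 °C)/1.183 = 133 W/m

Q' = 133 W/m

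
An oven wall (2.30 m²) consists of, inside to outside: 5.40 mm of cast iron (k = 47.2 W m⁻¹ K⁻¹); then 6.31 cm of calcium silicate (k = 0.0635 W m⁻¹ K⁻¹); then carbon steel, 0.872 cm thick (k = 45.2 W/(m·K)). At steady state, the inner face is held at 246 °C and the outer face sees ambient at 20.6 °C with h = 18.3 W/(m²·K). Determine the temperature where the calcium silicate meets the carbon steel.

Series thermal resistances, inner to outer:
  R_cast iron = L/(kA) = 0.00540/(47.2·2.30) = 4.974×10^-5 K/W
  R_calcium silicate = L/(kA) = 0.0631/(0.0635·2.30) = 0.4320 K/W
  R_carbon steel = L/(kA) = 0.00872/(45.2·2.30) = 8.388×10^-5 K/W
  R_conv,out = 1/(hA) = 1/(18.3·2.30) = 0.02376 K/W
ΣR = 4.974×10^-5 + 0.4320 + 8.388×10^-5 + 0.02376 = 0.4559 K/W
Q = ΔT/ΣR = (246 °C − 20.6 °C)/0.4559 = 494.4 W
From the inner boundary to the calcium silicate/carbon steel interface, ΣR_partial = 0.4320 K/W.
T_interface = T_in − Q·ΣR_partial = 246 °C − (494.4)(0.4320) = 32.4 °C

T = 32.4 °C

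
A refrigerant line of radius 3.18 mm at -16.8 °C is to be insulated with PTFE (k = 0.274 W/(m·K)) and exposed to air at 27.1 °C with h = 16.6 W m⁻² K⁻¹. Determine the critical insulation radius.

For a cylinder, r_cr = k_ins/h = 0.274/16.6 = 0.0165 m = 1.65 cm

r_cr = 1.65 cm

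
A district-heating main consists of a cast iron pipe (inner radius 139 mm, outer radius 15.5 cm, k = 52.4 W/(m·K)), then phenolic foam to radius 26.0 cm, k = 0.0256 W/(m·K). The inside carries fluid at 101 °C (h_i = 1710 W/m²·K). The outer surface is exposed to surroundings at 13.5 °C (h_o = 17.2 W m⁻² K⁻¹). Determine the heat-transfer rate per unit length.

Q' = 26.9 W/m

Resistance network (inner→outer):
  R'_conv,in = 1/(2πr h) = 1/(2π·0.139·1710) = 6.696×10^-4 m·K/W
  R'_cast iron = ln(0.155/0.139)/(2πk) = 0.1090/(2π·52.4) = 3.309×10^-4 m·K/W
  R'_phenolic foam = ln(0.260/0.155)/(2πk) = 0.5173/(2π·0.0256) = 3.216 m·K/W
  R'_conv,out = 1/(2πr h) = 1/(2π·0.260·17.2) = 0.03559 m·K/W
ΣR = 6.696×10^-4 + 3.309×10^-4 + 3.216 + 0.03559 = 3.253 m·K/W
Q' = ΔT/ΣR = (101 °C − 13.5 °C)/3.253 = 26.9 W/m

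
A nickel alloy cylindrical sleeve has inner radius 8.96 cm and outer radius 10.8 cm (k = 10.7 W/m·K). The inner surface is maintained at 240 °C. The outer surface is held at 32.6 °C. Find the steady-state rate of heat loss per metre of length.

Q' = 2πk·ΔT/ln(r₂/r₁) = 2π × 10.7 × 207.4 / ln(0.108/0.0896) = 74700 W/m

Q' = 74700 W/m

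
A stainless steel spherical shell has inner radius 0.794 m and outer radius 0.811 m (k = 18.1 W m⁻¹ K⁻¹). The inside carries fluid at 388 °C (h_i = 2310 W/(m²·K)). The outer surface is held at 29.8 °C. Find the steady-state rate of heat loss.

Resistance network (inner→outer):
  R_conv,in = 1/(4πr²h) = 1/(4π·0.794²·2310) = 5.464×10^-5 K/W
  R_stainless steel = (1/0.794 − 1/0.811)/(4πk) = 0.02640/(4π·18.1) = 1.161×10^-4 K/W
ΣR = 5.464×10^-5 + 1.161×10^-4 = 1.707×10^-4 K/W
Q = ΔT/ΣR = (388 °C − 29.8 °C)/1.707×10^-4 = 2.10×10^6 W

Q = 2100 kW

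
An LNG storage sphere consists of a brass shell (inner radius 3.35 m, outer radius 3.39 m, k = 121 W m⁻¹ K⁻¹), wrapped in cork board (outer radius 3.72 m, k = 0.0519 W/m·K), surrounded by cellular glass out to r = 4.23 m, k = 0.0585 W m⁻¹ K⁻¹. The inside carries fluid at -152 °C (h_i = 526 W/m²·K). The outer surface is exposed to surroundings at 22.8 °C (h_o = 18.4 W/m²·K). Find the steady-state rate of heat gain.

Series thermal resistances, inner to outer:
  R_conv,in = 1/(4πr²h) = 1/(4π·3.35²·526) = 1.348×10^-5 K/W
  R_brass = (1/3.35 − 1/3.39)/(4πk) = 0.003522/(4π·121) = 2.316×10^-6 K/W
  R_cork board = (1/3.39 − 1/3.72)/(4πk) = 0.02617/(4π·0.0519) = 0.04012 K/W
  R_cellular glass = (1/3.72 − 1/4.23)/(4πk) = 0.03241/(4π·0.0585) = 0.04409 K/W
  R_conv,out = 1/(4πr²h) = 1/(4π·4.23²·18.4) = 2.417×10^-4 K/W
ΣR = 1.348×10^-5 + 2.316×10^-6 + 0.04012 + 0.04409 + 2.417×10^-4 = 0.08447 K/W
Q = ΔT/ΣR = (-152 °C − 22.8 °C)/0.08447 = -2070 W
(Negative Q ⇒ heat flows inward; heat gain = 2070 W.)

Q = 2.07 kW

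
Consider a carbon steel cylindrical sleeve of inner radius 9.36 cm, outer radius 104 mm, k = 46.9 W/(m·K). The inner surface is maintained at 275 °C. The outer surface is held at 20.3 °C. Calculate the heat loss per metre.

Q' = 7.12×10^5 W/m

Q' = 2πk·ΔT/ln(r₂/r₁) = 2π × 46.9 × 254.7 / ln(0.104/0.0936) = 7.12×10^5 W/m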